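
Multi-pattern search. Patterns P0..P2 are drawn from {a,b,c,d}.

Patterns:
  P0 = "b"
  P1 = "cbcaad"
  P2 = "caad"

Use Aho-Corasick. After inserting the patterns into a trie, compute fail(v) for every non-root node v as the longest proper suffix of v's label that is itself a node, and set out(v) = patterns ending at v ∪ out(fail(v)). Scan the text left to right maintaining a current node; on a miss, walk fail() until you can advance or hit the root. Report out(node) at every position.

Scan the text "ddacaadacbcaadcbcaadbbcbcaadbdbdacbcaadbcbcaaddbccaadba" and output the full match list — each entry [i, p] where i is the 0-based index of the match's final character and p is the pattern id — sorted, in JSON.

Build:
Trie (insert patterns):
  n0 'ε': b→1 c→2
  n1 'b': ·  [P0 ends]
  n2 'c': a→8 b→3
  n3 'cb': c→4
  n4 'cbc': a→5
  n5 'cbca': a→6
  n6 'cbcaa': d→7
  n7 'cbcaad': ·  [P1 ends]
  n8 'ca': a→9
  n9 'caa': d→10
  n10 'caad': ·  [P2 ends]

Failure links (BFS by depth):
  n1('b'): parent n0 fail=0; on 'b' 0 → fail=0;  out {0}∪∅={0}
  n2('c'): parent n0 fail=0; on 'c' 0 → fail=0;  out ∅∪∅=∅
  n3('cb'): parent n2 fail=0; on 'b' 0 → fail=1;  out ∅∪{0}={0}
  n8('ca'): parent n2 fail=0; on 'a' 0 → fail=0;  out ∅∪∅=∅
  n4('cbc'): parent n3 fail=1; on 'c' 1→0 → fail=2;  out ∅∪∅=∅
  n9('caa'): parent n8 fail=0; on 'a' 0 → fail=0;  out ∅∪∅=∅
  n5('cbca'): parent n4 fail=2; on 'a' 2 → fail=8;  out ∅∪∅=∅
  n10('caad'): parent n9 fail=0; on 'd' 0 → fail=0;  out {2}∪∅={2}
  n6('cbcaa'): parent n5 fail=8; on 'a' 8 → fail=9;  out ∅∪∅=∅
  n7('cbcaad'): parent n6 fail=9; on 'd' 9 → fail=10;  out {1}∪{2}={1,2}

Run:
[0] read 'd'  n0⇒n0
[1] read 'd'  n0⇒n0
[2] read 'a'  n0⇒n0
[3] read 'c'  n0⇒n2
[4] read 'a'  n2⇒n8
[5] read 'a'  n8⇒n9
[6] read 'd'  n9⇒n10  ** P2@[3:6]
[7] read 'a'  n10⇒n0 (via fail)
[8] read 'c'  n0⇒n2
[9] read 'b'  n2⇒n3  ** P0@[9:9]
[10] read 'c'  n3⇒n4
[11] read 'a'  n4⇒n5
[12] read 'a'  n5⇒n6
[13] read 'd'  n6⇒n7  ** P1@[8:13],P2@[10:13]
[14] read 'c'  n7⇒n2 (via fail)
[15] read 'b'  n2⇒n3  ** P0@[15:15]
[16] read 'c'  n3⇒n4
[17] read 'a'  n4⇒n5
[18] read 'a'  n5⇒n6
[19] read 'd'  n6⇒n7  ** P1@[14:19],P2@[16:19]
[20] read 'b'  n7⇒n1 (via fail)  ** P0@[20:20]
[21] read 'b'  n1⇒n1 (via fail)  ** P0@[21:21]
[22] read 'c'  n1⇒n2 (via fail)
[23] read 'b'  n2⇒n3  ** P0@[23:23]
[24] read 'c'  n3⇒n4
[25] read 'a'  n4⇒n5
[26] read 'a'  n5⇒n6
[27] read 'd'  n6⇒n7  ** P1@[22:27],P2@[24:27]
[28] read 'b'  n7⇒n1 (via fail)  ** P0@[28:28]
[29] read 'd'  n1⇒n0 (via fail)
[30] read 'b'  n0⇒n1  ** P0@[30:30]
[31] read 'd'  n1⇒n0 (via fail)
[32] read 'a'  n0⇒n0
[33] read 'c'  n0⇒n2
[34] read 'b'  n2⇒n3  ** P0@[34:34]
[35] read 'c'  n3⇒n4
[36] read 'a'  n4⇒n5
[37] read 'a'  n5⇒n6
[38] read 'd'  n6⇒n7  ** P1@[33:38],P2@[35:38]
[39] read 'b'  n7⇒n1 (via fail)  ** P0@[39:39]
[40] read 'c'  n1⇒n2 (via fail)
[41] read 'b'  n2⇒n3  ** P0@[41:41]
[42] read 'c'  n3⇒n4
[43] read 'a'  n4⇒n5
[44] read 'a'  n5⇒n6
[45] read 'd'  n6⇒n7  ** P1@[40:45],P2@[42:45]
[46] read 'd'  n7⇒n0 (via fail)
[47] read 'b'  n0⇒n1  ** P0@[47:47]
[48] read 'c'  n1⇒n2 (via fail)
[49] read 'c'  n2⇒n2 (via fail)
[50] read 'a'  n2⇒n8
[51] read 'a'  n8⇒n9
[52] read 'd'  n9⇒n10  ** P2@[49:52]
[53] read 'b'  n10⇒n1 (via fail)  ** P0@[53:53]
[54] read 'a'  n1⇒n0 (via fail)

Matches: [[6,2],[9,0],[13,1],[13,2],[15,0],[19,1],[19,2],[20,0],[21,0],[23,0],[27,1],[27,2],[28,0],[30,0],[34,0],[38,1],[38,2],[39,0],[41,0],[45,1],[45,2],[47,0],[52,2],[53,0]]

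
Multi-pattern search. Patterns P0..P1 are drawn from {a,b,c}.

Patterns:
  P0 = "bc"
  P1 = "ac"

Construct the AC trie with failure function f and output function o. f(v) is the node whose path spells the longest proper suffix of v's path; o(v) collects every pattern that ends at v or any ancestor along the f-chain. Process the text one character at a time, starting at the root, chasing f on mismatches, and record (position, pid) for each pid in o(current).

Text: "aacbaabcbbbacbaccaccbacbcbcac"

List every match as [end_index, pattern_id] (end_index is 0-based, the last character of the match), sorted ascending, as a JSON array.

Build automaton:
Trie (insert patterns):
  n0 'ε': a→3 b→1
  n1 'b': c→2
  n2 'bc': ·  ←P0
  n3 'a': c→4
  n4 'ac': ·  ←P1

BFS fail/out derivation:
  fail(1) 'b': from fail(0)=0 chase 'b': 0 ⇒ 0;  out=∅∪out(0)=∅
  fail(3) 'a': from fail(0)=0 chase 'a': 0 ⇒ 0;  out=∅∪out(0)=∅
  fail(2) 'bc': from fail(1)=0 chase 'c': 0 ⇒ 0;  out={0}∪out(0)={0}
  fail(4) 'ac': from fail(3)=0 chase 'c': 0 ⇒ 0;  out={1}∪out(0)={1}

Text stream:
pos 0 'a': at 3
pos 1 'a': at 3 (fail-walked)
pos 2 'c': at 4  ** P1@[1:2]
pos 3 'b': at 1 (fail-walked)
pos 4 'a': at 3 (fail-walked)
pos 5 'a': at 3 (fail-walked)
pos 6 'b': at 1 (fail-walked)
pos 7 'c': at 2  ** P0@[6:7]
pos 8 'b': at 1 (fail-walked)
pos 9 'b': at 1 (fail-walked)
pos 10 'b': at 1 (fail-walked)
pos 11 'a': at 3 (fail-walked)
pos 12 'c': at 4  ** P1@[11:12]
pos 13 'b': at 1 (fail-walked)
pos 14 'a': at 3 (fail-walked)
pos 15 'c': at 4  ** P1@[14:15]
pos 16 'c': at 0 (fail-walked)
pos 17 'a': at 3
pos 18 'c': at 4  ** P1@[17:18]
pos 19 'c': at 0 (fail-walked)
pos 20 'b': at 1
pos 21 'a': at 3 (fail-walked)
pos 22 'c': at 4  ** P1@[21:22]
pos 23 'b': at 1 (fail-walked)
pos 24 'c': at 2  ** P0@[23:24]
pos 25 'b': at 1 (fail-walked)
pos 26 'c': at 2  ** P0@[25:26]
pos 27 'a': at 3 (fail-walked)
pos 28 'c': at 4  ** P1@[27:28]

Result: [[2,1],[7,0],[12,1],[15,1],[18,1],[22,1],[24,0],[26,0],[28,1]]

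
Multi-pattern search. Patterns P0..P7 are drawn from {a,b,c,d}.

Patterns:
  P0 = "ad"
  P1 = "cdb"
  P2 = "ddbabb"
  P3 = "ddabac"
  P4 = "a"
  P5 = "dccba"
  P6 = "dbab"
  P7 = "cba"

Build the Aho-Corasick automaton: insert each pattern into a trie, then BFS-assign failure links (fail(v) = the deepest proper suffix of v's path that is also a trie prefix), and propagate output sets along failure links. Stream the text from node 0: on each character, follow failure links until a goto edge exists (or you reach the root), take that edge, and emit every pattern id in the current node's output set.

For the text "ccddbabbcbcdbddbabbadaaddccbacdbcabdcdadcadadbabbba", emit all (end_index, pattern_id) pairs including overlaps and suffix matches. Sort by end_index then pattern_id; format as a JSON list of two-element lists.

Construct AC machine:
Trie nodes:
  0='ε' goto a→1 c→3 d→6
  1='a' goto d→2  ←P4
  2='ad' goto ·  ←P0
  3='c' goto b→23 d→4
  4='cd' goto b→5
  5='cdb' goto ·  ←P1
  6='d' goto b→20 c→16 d→7
  7='dd' goto a→12 b→8
  8='ddb' goto a→9
  9='ddba' goto b→10
  10='ddbab' goto b→11
  11='ddbabb' goto ·  ←P2
  12='dda' goto b→13
  13='ddab' goto a→14
  14='ddaba' goto c→15
  15='ddabac' goto ·  ←P3
  16='dc' goto c→17
  17='dcc' goto b→18
  18='dccb' goto a→19
  19='dccba' goto ·  ←P5
  20='db' goto a→21
  21='dba' goto b→22
  22='dbab' goto ·  ←P6
  23='cb' goto a→24
  24='cba' goto ·  ←P7

BFS fail/out derivation:
  fail(1) 'a': from fail(0)=0 chase 'a': 0 ⇒ 0;  out={4}∪out(0)={4}
  fail(3) 'c': from fail(0)=0 chase 'c': 0 ⇒ 0;  out=∅∪out(0)=∅
  fail(6) 'd': from fail(0)=0 chase 'd': 0 ⇒ 0;  out=∅∪out(0)=∅
  fail(2) 'ad': from fail(1)=0 chase 'd': 0 ⇒ 6;  out={0}∪out(6)={0}
  fail(4) 'cd': from fail(3)=0 chase 'd': 0 ⇒ 6;  out=∅∪out(6)=∅
  fail(7) 'dd': from fail(6)=0 chase 'd': 0 ⇒ 6;  out=∅∪out(6)=∅
  fail(16) 'dc': from fail(6)=0 chase 'c': 0 ⇒ 3;  out=∅∪out(3)=∅
  fail(20) 'db': from fail(6)=0 chase 'b': 0 ⇒ 0;  out=∅∪out(0)=∅
  fail(23) 'cb': from fail(3)=0 chase 'b': 0 ⇒ 0;  out=∅∪out(0)=∅
  fail(5) 'cdb': from fail(4)=6 chase 'b': 6 ⇒ 20;  out={1}∪out(20)={1}
  fail(8) 'ddb': from fail(7)=6 chase 'b': 6 ⇒ 20;  out=∅∪out(20)=∅
  fail(12) 'dda': from fail(7)=6 chase 'a': 6→0 ⇒ 1;  out=∅∪out(1)={4}
  fail(17) 'dcc': from fail(16)=3 chase 'c': 3→0 ⇒ 3;  out=∅∪out(3)=∅
  fail(21) 'dba': from fail(20)=0 chase 'a': 0 ⇒ 1;  out=∅∪out(1)={4}
  fail(24) 'cba': from fail(23)=0 chase 'a': 0 ⇒ 1;  out={7}∪out(1)={4,7}
  fail(9) 'ddba': from fail(8)=20 chase 'a': 20 ⇒ 21;  out=∅∪out(21)={4}
  fail(13) 'ddab': from fail(12)=1 chase 'b': 1→0 ⇒ 0;  out=∅∪out(0)=∅
  fail(18) 'dccb': from fail(17)=3 chase 'b': 3 ⇒ 23;  out=∅∪out(23)=∅
  fail(22) 'dbab': from fail(21)=1 chase 'b': 1→0 ⇒ 0;  out={6}∪out(0)={6}
  fail(10) 'ddbab': from fail(9)=21 chase 'b': 21 ⇒ 22;  out=∅∪out(22)={6}
  fail(14) 'ddaba': from fail(13)=0 chase 'a': 0 ⇒ 1;  out=∅∪out(1)={4}
  fail(19) 'dccba': from fail(18)=23 chase 'a': 23 ⇒ 24;  out={5}∪out(24)={4,5,7}
  fail(11) 'ddbabb': from fail(10)=22 chase 'b': 22→0 ⇒ 0;  out={2}∪out(0)={2}
  fail(15) 'ddabac': from fail(14)=1 chase 'c': 1→0 ⇒ 3;  out={3}∪out(3)={3}

Run:
pos 0 'c': at 3
pos 1 'c': at 3 (via fail)
pos 2 'd': at 4
pos 3 'd': at 7 (via fail)
pos 4 'b': at 8
pos 5 'a': at 9  → match P4@[5:5]
pos 6 'b': at 10  → match P6@[3:6]
pos 7 'b': at 11  → match P2@[2:7]
pos 8 'c': at 3 (via fail)
pos 9 'b': at 23
pos 10 'c': at 3 (via fail)
pos 11 'd': at 4
pos 12 'b': at 5  → match P1@[10:12]
pos 13 'd': at 6 (via fail)
pos 14 'd': at 7
pos 15 'b': at 8
pos 16 'a': at 9  → match P4@[16:16]
pos 17 'b': at 10  → match P6@[14:17]
pos 18 'b': at 11  → match P2@[13:18]
pos 19 'a': at 1 (via fail)  → match P4@[19:19]
pos 20 'd': at 2  → match P0@[19:20]
pos 21 'a': at 1 (via fail)  → match P4@[21:21]
pos 22 'a': at 1 (via fail)  → match P4@[22:22]
pos 23 'd': at 2  → match P0@[22:23]
pos 24 'd': at 7 (via fail)
pos 25 'c': at 16 (via fail)
pos 26 'c': at 17
pos 27 'b': at 18
pos 28 'a': at 19  → match P4@[28:28],P5@[24:28],P7@[26:28]
pos 29 'c': at 3 (via fail)
pos 30 'd': at 4
pos 31 'b': at 5  → match P1@[29:31]
pos 32 'c': at 3 (via fail)
pos 33 'a': at 1 (via fail)  → match P4@[33:33]
pos 34 'b': at 0 (via fail)
pos 35 'd': at 6
pos 36 'c': at 16
pos 37 'd': at 4 (via fail)
pos 38 'a': at 1 (via fail)  → match P4@[38:38]
pos 39 'd': at 2  → match P0@[38:39]
pos 40 'c': at 16 (via fail)
pos 41 'a': at 1 (via fail)  → match P4@[41:41]
pos 42 'd': at 2  → match P0@[41:42]
pos 43 'a': at 1 (via fail)  → match P4@[43:43]
pos 44 'd': at 2  → match P0@[43:44]
pos 45 'b': at 20 (via fail)
pos 46 'a': at 21  → match P4@[46:46]
pos 47 'b': at 22  → match P6@[44:47]
pos 48 'b': at 0 (via fail)
pos 49 'b': at 0
pos 50 'a': at 1  → match P4@[50:50]

Matches: [[5,4],[6,6],[7,2],[12,1],[16,4],[17,6],[18,2],[19,4],[20,0],[21,4],[22,4],[23,0],[28,4],[28,5],[28,7],[31,1],[33,4],[38,4],[39,0],[41,4],[42,0],[43,4],[44,0],[46,4],[47,6],[50,4]]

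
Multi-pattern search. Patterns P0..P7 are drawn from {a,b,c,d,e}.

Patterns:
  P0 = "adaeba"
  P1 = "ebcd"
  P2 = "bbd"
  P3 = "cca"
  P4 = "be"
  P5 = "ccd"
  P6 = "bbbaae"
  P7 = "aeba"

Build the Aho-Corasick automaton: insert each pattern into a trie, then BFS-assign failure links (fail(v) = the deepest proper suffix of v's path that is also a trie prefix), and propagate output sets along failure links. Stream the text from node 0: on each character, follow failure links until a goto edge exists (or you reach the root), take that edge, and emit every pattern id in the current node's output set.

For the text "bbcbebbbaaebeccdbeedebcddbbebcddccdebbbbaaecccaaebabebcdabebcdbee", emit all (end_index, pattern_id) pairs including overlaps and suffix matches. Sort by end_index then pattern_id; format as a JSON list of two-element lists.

Build:
Trie (insert patterns):
  n0 'ε': a→1 b→11 c→14 e→7
  n1 'a': d→2 e→23
  n2 'ad': a→3
  n3 'ada': e→4
  n4 'adae': b→5
  n5 'adaeb': a→6
  n6 'adaeba': ·  [P0 ends]
  n7 'e': b→8
  n8 'eb': c→9
  n9 'ebc': d→10
  n10 'ebcd': ·  [P1 ends]
  n11 'b': b→12 e→17
  n12 'bb': b→19 d→13
  n13 'bbd': ·  [P2 ends]
  n14 'c': c→15
  n15 'cc': a→16 d→18
  n16 'cca': ·  [P3 ends]
  n17 'be': ·  [P4 ends]
  n18 'ccd': ·  [P5 ends]
  n19 'bbb': a→20
  n20 'bbba': a→21
  n21 'bbbaa': e→22
  n22 'bbbaae': ·  [P6 ends]
  n23 'ae': b→24
  n24 'aeb': a→25
  n25 'aeba': ·  [P7 ends]

Failure links (BFS by depth):
  fail(1) 'a': from fail(0)=0 chase 'a': 0 ⇒ 0;  out=∅∪out(0)=∅
  fail(7) 'e': from fail(0)=0 chase 'e': 0 ⇒ 0;  out=∅∪out(0)=∅
  fail(11) 'b': from fail(0)=0 chase 'b': 0 ⇒ 0;  out=∅∪out(0)=∅
  fail(14) 'c': from fail(0)=0 chase 'c': 0 ⇒ 0;  out=∅∪out(0)=∅
  fail(2) 'ad': from fail(1)=0 chase 'd': 0 ⇒ 0;  out=∅∪out(0)=∅
  fail(8) 'eb': from fail(7)=0 chase 'b': 0 ⇒ 11;  out=∅∪out(11)=∅
  fail(12) 'bb': from fail(11)=0 chase 'b': 0 ⇒ 11;  out=∅∪out(11)=∅
  fail(15) 'cc': from fail(14)=0 chase 'c': 0 ⇒ 14;  out=∅∪out(14)=∅
  fail(17) 'be': from fail(11)=0 chase 'e': 0 ⇒ 7;  out={4}∪out(7)={4}
  fail(23) 'ae': from fail(1)=0 chase 'e': 0 ⇒ 7;  out=∅∪out(7)=∅
  fail(3) 'ada': from fail(2)=0 chase 'a': 0 ⇒ 1;  out=∅∪out(1)=∅
  fail(9) 'ebc': from fail(8)=11 chase 'c': 11→0 ⇒ 14;  out=∅∪out(14)=∅
  fail(13) 'bbd': from fail(12)=11 chase 'd': 11→0 ⇒ 0;  out={2}∪out(0)={2}
  fail(16) 'cca': from fail(15)=14 chase 'a': 14→0 ⇒ 1;  out={3}∪out(1)={3}
  fail(18) 'ccd': from fail(15)=14 chase 'd': 14→0 ⇒ 0;  out={5}∪out(0)={5}
  fail(19) 'bbb': from fail(12)=11 chase 'b': 11 ⇒ 12;  out=∅∪out(12)=∅
  fail(24) 'aeb': from fail(23)=7 chase 'b': 7 ⇒ 8;  out=∅∪out(8)=∅
  fail(4) 'adae': from fail(3)=1 chase 'e': 1 ⇒ 23;  out=∅∪out(23)=∅
  fail(10) 'ebcd': from fail(9)=14 chase 'd': 14→0 ⇒ 0;  out={1}∪out(0)={1}
  fail(20) 'bbba': from fail(19)=12 chase 'a': 12→11→0 ⇒ 1;  out=∅∪out(1)=∅
  fail(25) 'aeba': from fail(24)=8 chase 'a': 8→11→0 ⇒ 1;  out={7}∪out(1)={7}
  fail(5) 'adaeb': from fail(4)=23 chase 'b': 23 ⇒ 24;  out=∅∪out(24)=∅
  fail(21) 'bbbaa': from fail(20)=1 chase 'a': 1→0 ⇒ 1;  out=∅∪out(1)=∅
  fail(6) 'adaeba': from fail(5)=24 chase 'a': 24 ⇒ 25;  out={0}∪out(25)={0,7}
  fail(22) 'bbbaae': from fail(21)=1 chase 'e': 1 ⇒ 23;  out={6}∪out(23)={6}

Text stream:
i=0 'b': node 0→11
i=1 'b': node 11→12
i=2 'c': node 12→14 (fail-walked)
i=3 'b': node 14→11 (fail-walked)
i=4 'e': node 11→17  emit P4@[3:4]
i=5 'b': node 17→8 (fail-walked)
i=6 'b': node 8→12 (fail-walked)
i=7 'b': node 12→19
i=8 'a': node 19→20
i=9 'a': node 20→21
i=10 'e': node 21→22  emit P6@[5:10]
i=11 'b': node 22→24 (fail-walked)
i=12 'e': node 24→17 (fail-walked)  emit P4@[11:12]
i=13 'c': node 17→14 (fail-walked)
i=14 'c': node 14→15
i=15 'd': node 15→18  emit P5@[13:15]
i=16 'b': node 18→11 (fail-walked)
i=17 'e': node 11→17  emit P4@[16:17]
i=18 'e': node 17→7 (fail-walked)
i=19 'd': node 7→0 (fail-walked)
i=20 'e': node 0→7
i=21 'b': node 7→8
i=22 'c': node 8→9
i=23 'd': node 9→10  emit P1@[20:23]
i=24 'd': node 10→0 (fail-walked)
i=25 'b': node 0→11
i=26 'b': node 11→12
i=27 'e': node 12→17 (fail-walked)  emit P4@[26:27]
i=28 'b': node 17→8 (fail-walked)
i=29 'c': node 8→9
i=30 'd': node 9→10  emit P1@[27:30]
i=31 'd': node 10→0 (fail-walked)
i=32 'c': node 0→14
i=33 'c': node 14→15
i=34 'd': node 15→18  emit P5@[32:34]
i=35 'e': node 18→7 (fail-walked)
i=36 'b': node 7→8
i=37 'b': node 8→12 (fail-walked)
i=38 'b': node 12→19
i=39 'b': node 19→19 (fail-walked)
i=40 'a': node 19→20
i=41 'a': node 20→21
i=42 'e': node 21→22  emit P6@[37:42]
i=43 'c': node 22→14 (fail-walked)
i=44 'c': node 14→15
i=45 'c': node 15→15 (fail-walked)
i=46 'a': node 15→16  emit P3@[44:46]
i=47 'a': node 16→1 (fail-walked)
i=48 'e': node 1→23
i=49 'b': node 23→24
i=50 'a': node 24→25  emit P7@[47:50]
i=51 'b': node 25→11 (fail-walked)
i=52 'e': node 11→17  emit P4@[51:52]
i=53 'b': node 17→8 (fail-walked)
i=54 'c': node 8→9
i=55 'd': node 9→10  emit P1@[52:55]
i=56 'a': node 10→1 (fail-walked)
i=57 'b': node 1→11 (fail-walked)
i=58 'e': node 11→17  emit P4@[57:58]
i=59 'b': node 17→8 (fail-walked)
i=60 'c': node 8→9
i=61 'd': node 9→10  emit P1@[58:61]
i=62 'b': node 10→11 (fail-walked)
i=63 'e': node 11→17  emit P4@[62:63]
i=64 'e': node 17→7 (fail-walked)

Result: [[4,4],[10,6],[12,4],[15,5],[17,4],[23,1],[27,4],[30,1],[34,5],[42,6],[46,3],[50,7],[52,4],[55,1],[58,4],[61,1],[63,4]]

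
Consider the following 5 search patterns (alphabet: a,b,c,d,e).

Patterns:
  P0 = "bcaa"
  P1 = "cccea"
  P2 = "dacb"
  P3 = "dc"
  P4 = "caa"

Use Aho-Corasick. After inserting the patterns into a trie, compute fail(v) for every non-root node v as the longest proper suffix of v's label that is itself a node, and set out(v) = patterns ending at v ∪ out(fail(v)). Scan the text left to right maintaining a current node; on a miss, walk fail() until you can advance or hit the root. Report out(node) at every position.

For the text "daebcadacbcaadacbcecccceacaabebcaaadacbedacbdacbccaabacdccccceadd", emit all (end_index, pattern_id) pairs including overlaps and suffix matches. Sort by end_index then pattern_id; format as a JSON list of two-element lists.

Build:
Trie nodes:
  0='ε' goto b→1 c→5 d→10
  1='b' goto c→2
  2='bc' goto a→3
  3='bca' goto a→4
  4='bcaa' goto ·  ←P0
  5='c' goto a→15 c→6
  6='cc' goto c→7
  7='ccc' goto e→8
  8='ccce' goto a→9
  9='cccea' goto ·  ←P1
  10='d' goto a→11 c→14
  11='da' goto c→12
  12='dac' goto b→13
  13='dacb' goto ·  ←P2
  14='dc' goto ·  ←P3
  15='ca' goto a→16
  16='caa' goto ·  ←P4

Failure links (BFS by depth):
  n1('b'): parent n0 fail=0; on 'b' 0 → fail=0;  out ∅∪∅=∅
  n5('c'): parent n0 fail=0; on 'c' 0 → fail=0;  out ∅∪∅=∅
  n10('d'): parent n0 fail=0; on 'd' 0 → fail=0;  out ∅∪∅=∅
  n2('bc'): parent n1 fail=0; on 'c' 0 → fail=5;  out ∅∪∅=∅
  n6('cc'): parent n5 fail=0; on 'c' 0 → fail=5;  out ∅∪∅=∅
  n11('da'): parent n10 fail=0; on 'a' 0 → fail=0;  out ∅∪∅=∅
  n14('dc'): parent n10 fail=0; on 'c' 0 → fail=5;  out {3}∪∅={3}
  n15('ca'): parent n5 fail=0; on 'a' 0 → fail=0;  out ∅∪∅=∅
  n3('bca'): parent n2 fail=5; on 'a' 5 → fail=15;  out ∅∪∅=∅
  n7('ccc'): parent n6 fail=5; on 'c' 5 → fail=6;  out ∅∪∅=∅
  n12('dac'): parent n11 fail=0; on 'c' 0 → fail=5;  out ∅∪∅=∅
  n16('caa'): parent n15 fail=0; on 'a' 0 → fail=0;  out {4}∪∅={4}
  n4('bcaa'): parent n3 fail=15; on 'a' 15 → fail=16;  out {0}∪{4}={0,4}
  n8('ccce'): parent n7 fail=6; on 'e' 6→5→0 → fail=0;  out ∅∪∅=∅
  n13('dacb'): parent n12 fail=5; on 'b' 5→0 → fail=1;  out {2}∪∅={2}
  n9('cccea'): parent n8 fail=0; on 'a' 0 → fail=0;  out {1}∪∅={1}

Text stream:
i=0 'd': node 0→10
i=1 'a': node 10→11
i=2 'e': node 11→0 (fail-walked)
i=3 'b': node 0→1
i=4 'c': node 1→2
i=5 'a': node 2→3
i=6 'd': node 3→10 (fail-walked)
i=7 'a': node 10→11
i=8 'c': node 11→12
i=9 'b': node 12→13  ** P2@[6:9]
i=10 'c': node 13→2 (fail-walked)
i=11 'a': node 2→3
i=12 'a': node 3→4  ** P0@[9:12],P4@[10:12]
i=13 'd': node 4→10 (fail-walked)
i=14 'a': node 10→11
i=15 'c': node 11→12
i=16 'b': node 12→13  ** P2@[13:16]
i=17 'c': node 13→2 (fail-walked)
i=18 'e': node 2→0 (fail-walked)
i=19 'c': node 0→5
i=20 'c': node 5→6
i=21 'c': node 6→7
i=22 'c': node 7→7 (fail-walked)
i=23 'e': node 7→8
i=24 'a': node 8→9  ** P1@[20:24]
i=25 'c': node 9→5 (fail-walked)
i=26 'a': node 5→15
i=27 'a': node 15→16  ** P4@[25:27]
i=28 'b': node 16→1 (fail-walked)
i=29 'e': node 1→0 (fail-walked)
i=30 'b': node 0→1
i=31 'c': node 1→2
i=32 'a': node 2→3
i=33 'a': node 3→4  ** P0@[30:33],P4@[31:33]
i=34 'a': node 4→0 (fail-walked)
i=35 'd': node 0→10
i=36 'a': node 10→11
i=37 'c': node 11→12
i=38 'b': node 12→13  ** P2@[35:38]
i=39 'e': node 13→0 (fail-walked)
i=40 'd': node 0→10
i=41 'a': node 10→11
i=42 'c': node 11→12
i=43 'b': node 12→13  ** P2@[40:43]
i=44 'd': node 13→10 (fail-walked)
i=45 'a': node 10→11
i=46 'c': node 11→12
i=47 'b': node 12→13  ** P2@[44:47]
i=48 'c': node 13→2 (fail-walked)
i=49 'c': node 2→6 (fail-walked)
i=50 'a': node 6→15 (fail-walked)
i=51 'a': node 15→16  ** P4@[49:51]
i=52 'b': node 16→1 (fail-walked)
i=53 'a': node 1→0 (fail-walked)
i=54 'c': node 0→5
i=55 'd': node 5→10 (fail-walked)
i=56 'c': node 10→14  ** P3@[55:56]
i=57 'c': node 14→6 (fail-walked)
i=58 'c': node 6→7
i=59 'c': node 7→7 (fail-walked)
i=60 'c': node 7→7 (fail-walked)
i=61 'e': node 7→8
i=62 'a': node 8→9  ** P1@[58:62]
i=63 'd': node 9→10 (fail-walked)
i=64 'd': node 10→10 (fail-walked)

Result: [[9,2],[12,0],[12,4],[16,2],[24,1],[27,4],[33,0],[33,4],[38,2],[43,2],[47,2],[51,4],[56,3],[62,1]]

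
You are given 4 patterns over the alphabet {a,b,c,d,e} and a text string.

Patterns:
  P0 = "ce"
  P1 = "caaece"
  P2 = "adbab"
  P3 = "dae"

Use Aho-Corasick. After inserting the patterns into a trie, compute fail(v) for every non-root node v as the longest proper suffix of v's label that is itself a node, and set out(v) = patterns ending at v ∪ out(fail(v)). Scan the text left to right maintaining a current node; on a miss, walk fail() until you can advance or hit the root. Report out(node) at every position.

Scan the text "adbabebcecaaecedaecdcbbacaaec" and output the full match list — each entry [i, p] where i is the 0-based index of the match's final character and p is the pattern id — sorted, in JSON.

Build:
Trie (insert patterns):
  0='ε' goto a→8 c→1 d→13
  1='c' goto a→3 e→2
  2='ce' goto ·  [P0 ends]
  3='ca' goto a→4
  4='caa' goto e→5
  5='caae' goto c→6
  6='caaec' goto e→7
  7='caaece' goto ·  [P1 ends]
  8='a' goto d→9
  9='ad' goto b→10
  10='adb' goto a→11
  11='adba' goto b→12
  12='adbab' goto ·  [P2 ends]
  13='d' goto a→14
  14='da' goto e→15
  15='dae' goto ·  [P3 ends]

Failure links (BFS by depth):
  fail(1) 'c': from fail(0)=0 chase 'c': 0 ⇒ 0;  out=∅∪out(0)=∅
  fail(8) 'a': from fail(0)=0 chase 'a': 0 ⇒ 0;  out=∅∪out(0)=∅
  fail(13) 'd': from fail(0)=0 chase 'd': 0 ⇒ 0;  out=∅∪out(0)=∅
  fail(2) 'ce': from fail(1)=0 chase 'e': 0 ⇒ 0;  out={0}∪out(0)={0}
  fail(3) 'ca': from fail(1)=0 chase 'a': 0 ⇒ 8;  out=∅∪out(8)=∅
  fail(9) 'ad': from fail(8)=0 chase 'd': 0 ⇒ 13;  out=∅∪out(13)=∅
  fail(14) 'da': from fail(13)=0 chase 'a': 0 ⇒ 8;  out=∅∪out(8)=∅
  fail(4) 'caa': from fail(3)=8 chase 'a': 8→0 ⇒ 8;  out=∅∪out(8)=∅
  fail(10) 'adb': from fail(9)=13 chase 'b': 13→0 ⇒ 0;  out=∅∪out(0)=∅
  fail(15) 'dae': from fail(14)=8 chase 'e': 8→0 ⇒ 0;  out={3}∪out(0)={3}
  fail(5) 'caae': from fail(4)=8 chase 'e': 8→0 ⇒ 0;  out=∅∪out(0)=∅
  fail(11) 'adba': from fail(10)=0 chase 'a': 0 ⇒ 8;  out=∅∪out(8)=∅
  fail(6) 'caaec': from fail(5)=0 chase 'c': 0 ⇒ 1;  out=∅∪out(1)=∅
  fail(12) 'adbab': from fail(11)=8 chase 'b': 8→0 ⇒ 0;  out={2}∪out(0)={2}
  fail(7) 'caaece': from fail(6)=1 chase 'e': 1 ⇒ 2;  out={1}∪out(2)={0,1}

Scan:
i=0 'a': node 0→8
i=1 'd': node 8→9
i=2 'b': node 9→10
i=3 'a': node 10→11
i=4 'b': node 11→12  ** P2@[0:4]
i=5 'e': node 12→0 (fail-walked)
i=6 'b': node 0→0
i=7 'c': node 0→1
i=8 'e': node 1→2  ** P0@[7:8]
i=9 'c': node 2→1 (fail-walked)
i=10 'a': node 1→3
i=11 'a': node 3→4
i=12 'e': node 4→5
i=13 'c': node 5→6
i=14 'e': node 6→7  ** P0@[13:14],P1@[9:14]
i=15 'd': node 7→13 (fail-walked)
i=16 'a': node 13→14
i=17 'e': node 14→15  ** P3@[15:17]
i=18 'c': node 15→1 (fail-walked)
i=19 'd': node 1→13 (fail-walked)
i=20 'c': node 13→1 (fail-walked)
i=21 'b': node 1→0 (fail-walked)
i=22 'b': node 0→0
i=23 'a': node 0→8
i=24 'c': node 8→1 (fail-walked)
i=25 'a': node 1→3
i=26 'a': node 3→4
i=27 'e': node 4→5
i=28 'c': node 5→6

Matches: [[4,2],[8,0],[14,0],[14,1],[17,3]]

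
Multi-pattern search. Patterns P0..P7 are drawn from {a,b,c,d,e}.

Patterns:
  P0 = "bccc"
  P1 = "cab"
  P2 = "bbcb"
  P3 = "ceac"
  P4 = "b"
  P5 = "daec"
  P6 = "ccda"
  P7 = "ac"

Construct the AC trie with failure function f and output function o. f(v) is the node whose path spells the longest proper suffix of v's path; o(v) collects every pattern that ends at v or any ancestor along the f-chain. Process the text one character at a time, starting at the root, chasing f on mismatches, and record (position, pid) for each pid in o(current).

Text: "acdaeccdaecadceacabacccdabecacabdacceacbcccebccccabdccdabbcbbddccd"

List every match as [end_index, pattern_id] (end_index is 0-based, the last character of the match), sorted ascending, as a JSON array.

Build:
Trie (insert patterns):
  0='ε' goto a→21 b→1 c→5 d→14
  1='b' goto b→8 c→2  [P4 ends]
  2='bc' goto c→3
  3='bcc' goto c→4
  4='bccc' goto ·  [P0 ends]
  5='c' goto a→6 c→18 e→11
  6='ca' goto b→7
  7='cab' goto ·  [P1 ends]
  8='bb' goto c→9
  9='bbc' goto b→10
  10='bbcb' goto ·  [P2 ends]
  11='ce' goto a→12
  12='cea' goto c→13
  13='ceac' goto ·  [P3 ends]
  14='d' goto a→15
  15='da' goto e→16
  16='dae' goto c→17
  17='daec' goto ·  [P5 ends]
  18='cc' goto d→19
  19='ccd' goto a→20
  20='ccda' goto ·  [P6 ends]
  21='a' goto c→22
  22='ac' goto ·  [P7 ends]

Failure links (BFS by depth):
  fail(1) 'b': from fail(0)=0 chase 'b': 0 ⇒ 0;  out={4}∪out(0)={4}
  fail(5) 'c': from fail(0)=0 chase 'c': 0 ⇒ 0;  out=∅∪out(0)=∅
  fail(14) 'd': from fail(0)=0 chase 'd': 0 ⇒ 0;  out=∅∪out(0)=∅
  fail(21) 'a': from fail(0)=0 chase 'a': 0 ⇒ 0;  out=∅∪out(0)=∅
  fail(2) 'bc': from fail(1)=0 chase 'c': 0 ⇒ 5;  out=∅∪out(5)=∅
  fail(6) 'ca': from fail(5)=0 chase 'a': 0 ⇒ 21;  out=∅∪out(21)=∅
  fail(8) 'bb': from fail(1)=0 chase 'b': 0 ⇒ 1;  out=∅∪out(1)={4}
  fail(11) 'ce': from fail(5)=0 chase 'e': 0 ⇒ 0;  out=∅∪out(0)=∅
  fail(15) 'da': from fail(14)=0 chase 'a': 0 ⇒ 21;  out=∅∪out(21)=∅
  fail(18) 'cc': from fail(5)=0 chase 'c': 0 ⇒ 5;  out=∅∪out(5)=∅
  fail(22) 'ac': from fail(21)=0 chase 'c': 0 ⇒ 5;  out={7}∪out(5)={7}
  fail(3) 'bcc': from fail(2)=5 chase 'c': 5 ⇒ 18;  out=∅∪out(18)=∅
  fail(7) 'cab': from fail(6)=21 chase 'b': 21→0 ⇒ 1;  out={1}∪out(1)={1,4}
  fail(9) 'bbc': from fail(8)=1 chase 'c': 1 ⇒ 2;  out=∅∪out(2)=∅
  fail(12) 'cea': from fail(11)=0 chase 'a': 0 ⇒ 21;  out=∅∪out(21)=∅
  fail(16) 'dae': from fail(15)=21 chase 'e': 21→0 ⇒ 0;  out=∅∪out(0)=∅
  fail(19) 'ccd': from fail(18)=5 chase 'd': 5→0 ⇒ 14;  out=∅∪out(14)=∅
  fail(4) 'bccc': from fail(3)=18 chase 'c': 18→5 ⇒ 18;  out={0}∪out(18)={0}
  fail(10) 'bbcb': from fail(9)=2 chase 'b': 2→5→0 ⇒ 1;  out={2}∪out(1)={2,4}
  fail(13) 'ceac': from fail(12)=21 chase 'c': 21 ⇒ 22;  out={3}∪out(22)={3,7}
  fail(17) 'daec': from fail(16)=0 chase 'c': 0 ⇒ 5;  out={5}∪out(5)={5}
  fail(20) 'ccda': from fail(19)=14 chase 'a': 14 ⇒ 15;  out={6}∪out(15)={6}

Text stream:
i=0 'a': node 0→21
i=1 'c': node 21→22  → match P7@[0:1]
i=2 'd': node 22→14 ·f
i=3 'a': node 14→15
i=4 'e': node 15→16
i=5 'c': node 16→17  → match P5@[2:5]
i=6 'c': node 17→18 ·f
i=7 'd': node 18→19
i=8 'a': node 19→20  → match P6@[5:8]
i=9 'e': node 20→16 ·f
i=10 'c': node 16→17  → match P5@[7:10]
i=11 'a': node 17→6 ·f
i=12 'd': node 6→14 ·f
i=13 'c': node 14→5 ·f
i=14 'e': node 5→11
i=15 'a': node 11→12
i=16 'c': node 12→13  → match P3@[13:16],P7@[15:16]
i=17 'a': node 13→6 ·f
i=18 'b': node 6→7  → match P1@[16:18],P4@[18:18]
i=19 'a': node 7→21 ·f
i=20 'c': node 21→22  → match P7@[19:20]
i=21 'c': node 22→18 ·f
i=22 'c': node 18→18 ·f
i=23 'd': node 18→19
i=24 'a': node 19→20  → match P6@[21:24]
i=25 'b': node 20→1 ·f  → match P4@[25:25]
i=26 'e': node 1→0 ·f
i=27 'c': node 0→5
i=28 'a': node 5→6
i=29 'c': node 6→22 ·f  → match P7@[28:29]
i=30 'a': node 22→6 ·f
i=31 'b': node 6→7  → match P1@[29:31],P4@[31:31]
i=32 'd': node 7→14 ·f
i=33 'a': node 14→15
i=34 'c': node 15→22 ·f  → match P7@[33:34]
i=35 'c': node 22→18 ·f
i=36 'e': node 18→11 ·f
i=37 'a': node 11→12
i=38 'c': node 12→13  → match P3@[35:38],P7@[37:38]
i=39 'b': node 13→1 ·f  → match P4@[39:39]
i=40 'c': node 1→2
i=41 'c': node 2→3
i=42 'c': node 3→4  → match P0@[39:42]
i=43 'e': node 4→11 ·f
i=44 'b': node 11→1 ·f  → match P4@[44:44]
i=45 'c': node 1→2
i=46 'c': node 2→3
i=47 'c': node 3→4  → match P0@[44:47]
i=48 'c': node 4→18 ·f
i=49 'a': node 18→6 ·f
i=50 'b': node 6→7  → match P1@[48:50],P4@[50:50]
i=51 'd': node 7→14 ·f
i=52 'c': node 14→5 ·f
i=53 'c': node 5→18
i=54 'd': node 18→19
i=55 'a': node 19→20  → match P6@[52:55]
i=56 'b': node 20→1 ·f  → match P4@[56:56]
i=57 'b': node 1→8  → match P4@[57:57]
i=58 'c': node 8→9
i=59 'b': node 9→10  → match P2@[56:59],P4@[59:59]
i=60 'b': node 10→8 ·f  → match P4@[60:60]
i=61 'd': node 8→14 ·f
i=62 'd': node 14→14 ·f
i=63 'c': node 14→5 ·f
i=64 'c': node 5→18
i=65 'd': node 18→19

All matches (sorted): [[1,7],[5,5],[8,6],[10,5],[16,3],[16,7],[18,1],[18,4],[20,7],[24,6],[25,4],[29,7],[31,1],[31,4],[34,7],[38,3],[38,7],[39,4],[42,0],[44,4],[47,0],[50,1],[50,4],[55,6],[56,4],[57,4],[59,2],[59,4],[60,4]]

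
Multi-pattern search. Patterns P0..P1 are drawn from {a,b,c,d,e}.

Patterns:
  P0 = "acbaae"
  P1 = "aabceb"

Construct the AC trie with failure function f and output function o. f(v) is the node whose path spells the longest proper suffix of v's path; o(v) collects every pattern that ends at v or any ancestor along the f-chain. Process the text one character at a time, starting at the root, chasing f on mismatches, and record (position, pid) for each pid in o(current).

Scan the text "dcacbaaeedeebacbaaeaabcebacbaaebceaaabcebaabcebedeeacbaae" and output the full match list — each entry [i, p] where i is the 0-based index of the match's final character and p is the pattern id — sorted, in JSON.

Build automaton:
Trie nodes:
  0='ε' goto a→1
  1='a' goto a→7 c→2
  2='ac' goto b→3
  3='acb' goto a→4
  4='acba' goto a→5
  5='acbaa' goto e→6
  6='acbaae' goto ·  [P0 ends]
  7='aa' goto b→8
  8='aab' goto c→9
  9='aabc' goto e→10
  10='aabce' goto b→11
  11='aabceb' goto ·  [P1 ends]

BFS fail/out derivation:
  fail(1) 'a': from fail(0)=0 chase 'a': 0 ⇒ 0;  out=∅∪out(0)=∅
  fail(2) 'ac': from fail(1)=0 chase 'c': 0 ⇒ 0;  out=∅∪out(0)=∅
  fail(7) 'aa': from fail(1)=0 chase 'a': 0 ⇒ 1;  out=∅∪out(1)=∅
  fail(3) 'acb': from fail(2)=0 chase 'b': 0 ⇒ 0;  out=∅∪out(0)=∅
  fail(8) 'aab': from fail(7)=1 chase 'b': 1→0 ⇒ 0;  out=∅∪out(0)=∅
  fail(4) 'acba': from fail(3)=0 chase 'a': 0 ⇒ 1;  out=∅∪out(1)=∅
  fail(9) 'aabc': from fail(8)=0 chase 'c': 0 ⇒ 0;  out=∅∪out(0)=∅
  fail(5) 'acbaa': from fail(4)=1 chase 'a': 1 ⇒ 7;  out=∅∪out(7)=∅
  fail(10) 'aabce': from fail(9)=0 chase 'e': 0 ⇒ 0;  out=∅∪out(0)=∅
  fail(6) 'acbaae': from fail(5)=7 chase 'e': 7→1→0 ⇒ 0;  out={0}∪out(0)={0}
  fail(11) 'aabceb': from fail(10)=0 chase 'b': 0 ⇒ 0;  out={1}∪out(0)={1}

Run:
i=0 'd': node 0→0
i=1 'c': node 0→0
i=2 'a': node 0→1
i=3 'c': node 1→2
i=4 'b': node 2→3
i=5 'a': node 3→4
i=6 'a': node 4→5
i=7 'e': node 5→6  → match P0@[2:7]
i=8 'e': node 6→0 (fail-walked)
i=9 'd': node 0→0
i=10 'e': node 0→0
i=11 'e': node 0→0
i=12 'b': node 0→0
i=13 'a': node 0→1
i=14 'c': node 1→2
i=15 'b': node 2→3
i=16 'a': node 3→4
i=17 'a': node 4→5
i=18 'e': node 5→6  → match P0@[13:18]
i=19 'a': node 6→1 (fail-walked)
i=20 'a': node 1→7
i=21 'b': node 7→8
i=22 'c': node 8→9
i=23 'e': node 9→10
i=24 'b': node 10→11  → match P1@[19:24]
i=25 'a': node 11→1 (fail-walked)
i=26 'c': node 1→2
i=27 'b': node 2→3
i=28 'a': node 3→4
i=29 'a': node 4→5
i=30 'e': node 5→6  → match P0@[25:30]
i=31 'b': node 6→0 (fail-walked)
i=32 'c': node 0→0
i=33 'e': node 0→0
i=34 'a': node 0→1
i=35 'a': node 1→7
i=36 'a': node 7→7 (fail-walked)
i=37 'b': node 7→8
i=38 'c': node 8→9
i=39 'e': node 9→10
i=40 'b': node 10→11  → match P1@[35:40]
i=41 'a': node 11→1 (fail-walked)
i=42 'a': node 1→7
i=43 'b': node 7→8
i=44 'c': node 8→9
i=45 'e': node 9→10
i=46 'b': node 10→11  → match P1@[41:46]
i=47 'e': node 11→0 (fail-walked)
i=48 'd': node 0→0
i=49 'e': node 0→0
i=50 'e': node 0→0
i=51 'a': node 0→1
i=52 'c': node 1→2
i=53 'b': node 2→3
i=54 'a': node 3→4
i=55 'a': node 4→5
i=56 'e': node 5→6  → match P0@[51:56]

Result: [[7,0],[18,0],[24,1],[30,0],[40,1],[46,1],[56,0]]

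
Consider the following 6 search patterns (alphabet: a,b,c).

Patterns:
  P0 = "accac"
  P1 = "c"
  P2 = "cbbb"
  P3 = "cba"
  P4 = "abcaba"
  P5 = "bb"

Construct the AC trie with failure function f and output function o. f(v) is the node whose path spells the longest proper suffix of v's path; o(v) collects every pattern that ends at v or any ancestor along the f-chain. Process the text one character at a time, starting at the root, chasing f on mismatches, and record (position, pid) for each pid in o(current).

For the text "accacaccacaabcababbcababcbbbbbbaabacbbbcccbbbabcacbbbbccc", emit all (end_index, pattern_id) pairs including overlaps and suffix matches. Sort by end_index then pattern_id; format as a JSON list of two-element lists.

Build:
Trie (insert patterns):
  n0 'ε': a→1 b→16 c→6
  n1 'a': b→11 c→2
  n2 'ac': c→3
  n3 'acc': a→4
  n4 'acca': c→5
  n5 'accac': ·  ←P0
  n6 'c': b→7  ←P1
  n7 'cb': a→10 b→8
  n8 'cbb': b→9
  n9 'cbbb': ·  ←P2
  n10 'cba': ·  ←P3
  n11 'ab': c→12
  n12 'abc': a→13
  n13 'abca': b→14
  n14 'abcab': a→15
  n15 'abcaba': ·  ←P4
  n16 'b': b→17
  n17 'bb': ·  ←P5

BFS fail/out derivation:
  fail(1) 'a': from fail(0)=0 chase 'a': 0 ⇒ 0;  out=∅∪out(0)=∅
  fail(6) 'c': from fail(0)=0 chase 'c': 0 ⇒ 0;  out={1}∪out(0)={1}
  fail(16) 'b': from fail(0)=0 chase 'b': 0 ⇒ 0;  out=∅∪out(0)=∅
  fail(2) 'ac': from fail(1)=0 chase 'c': 0 ⇒ 6;  out=∅∪out(6)={1}
  fail(7) 'cb': from fail(6)=0 chase 'b': 0 ⇒ 16;  out=∅∪out(16)=∅
  fail(11) 'ab': from fail(1)=0 chase 'b': 0 ⇒ 16;  out=∅∪out(16)=∅
  fail(17) 'bb': from fail(16)=0 chase 'b': 0 ⇒ 16;  out={5}∪out(16)={5}
  fail(3) 'acc': from fail(2)=6 chase 'c': 6→0 ⇒ 6;  out=∅∪out(6)={1}
  fail(8) 'cbb': from fail(7)=16 chase 'b': 16 ⇒ 17;  out=∅∪out(17)={5}
  fail(10) 'cba': from fail(7)=16 chase 'a': 16→0 ⇒ 1;  out={3}∪out(1)={3}
  fail(12) 'abc': from fail(11)=16 chase 'c': 16→0 ⇒ 6;  out=∅∪out(6)={1}
  fail(4) 'acca': from fail(3)=6 chase 'a': 6→0 ⇒ 1;  out=∅∪out(1)=∅
  fail(9) 'cbbb': from fail(8)=17 chase 'b': 17→16 ⇒ 17;  out={2}∪out(17)={2,5}
  fail(13) 'abca': from fail(12)=6 chase 'a': 6→0 ⇒ 1;  out=∅∪out(1)=∅
  fail(5) 'accac': from fail(4)=1 chase 'c': 1 ⇒ 2;  out={0}∪out(2)={0,1}
  fail(14) 'abcab': from fail(13)=1 chase 'b': 1 ⇒ 11;  out=∅∪out(11)=∅
  fail(15) 'abcaba': from fail(14)=11 chase 'a': 11→16→0 ⇒ 1;  out={4}∪out(1)={4}

Run:
i=0 'a': node 0→1
i=1 'c': node 1→2  ** P1@[1:1]
i=2 'c': node 2→3  ** P1@[2:2]
i=3 'a': node 3→4
i=4 'c': node 4→5  ** P0@[0:4],P1@[4:4]
i=5 'a': node 5→1 (via fail)
i=6 'c': node 1→2  ** P1@[6:6]
i=7 'c': node 2→3  ** P1@[7:7]
i=8 'a': node 3→4
i=9 'c': node 4→5  ** P0@[5:9],P1@[9:9]
i=10 'a': node 5→1 (via fail)
i=11 'a': node 1→1 (via fail)
i=12 'b': node 1→11
i=13 'c': node 11→12  ** P1@[13:13]
i=14 'a': node 12→13
i=15 'b': node 13→14
i=16 'a': node 14→15  ** P4@[11:16]
i=17 'b': node 15→11 (via fail)
i=18 'b': node 11→17 (via fail)  ** P5@[17:18]
i=19 'c': node 17→6 (via fail)  ** P1@[19:19]
i=20 'a': node 6→1 (via fail)
i=21 'b': node 1→11
i=22 'a': node 11→1 (via fail)
i=23 'b': node 1→11
i=24 'c': node 11→12  ** P1@[24:24]
i=25 'b': node 12→7 (via fail)
i=26 'b': node 7→8  ** P5@[25:26]
i=27 'b': node 8→9  ** P2@[24:27],P5@[26:27]
i=28 'b': node 9→17 (via fail)  ** P5@[27:28]
i=29 'b': node 17→17 (via fail)  ** P5@[28:29]
i=30 'b': node 17→17 (via fail)  ** P5@[29:30]
i=31 'a': node 17→1 (via fail)
i=32 'a': node 1→1 (via fail)
i=33 'b': node 1→11
i=34 'a': node 11→1 (via fail)
i=35 'c': node 1→2  ** P1@[35:35]
i=36 'b': node 2→7 (via fail)
i=37 'b': node 7→8  ** P5@[36:37]
i=38 'b': node 8→9  ** P2@[35:38],P5@[37:38]
i=39 'c': node 9→6 (via fail)  ** P1@[39:39]
i=40 'c': node 6→6 (via fail)  ** P1@[40:40]
i=41 'c': node 6→6 (via fail)  ** P1@[41:41]
i=42 'b': node 6→7
i=43 'b': node 7→8  ** P5@[42:43]
i=44 'b': node 8→9  ** P2@[41:44],P5@[43:44]
i=45 'a': node 9→1 (via fail)
i=46 'b': node 1→11
i=47 'c': node 11→12  ** P1@[47:47]
i=48 'a': node 12→13
i=49 'c': node 13→2 (via fail)  ** P1@[49:49]
i=50 'b': node 2→7 (via fail)
i=51 'b': node 7→8  ** P5@[50:51]
i=52 'b': node 8→9  ** P2@[49:52],P5@[51:52]
i=53 'b': node 9→17 (via fail)  ** P5@[52:53]
i=54 'c': node 17→6 (via fail)  ** P1@[54:54]
i=55 'c': node 6→6 (via fail)  ** P1@[55:55]
i=56 'c': node 6→6 (via fail)  ** P1@[56:56]

Result: [[1,1],[2,1],[4,0],[4,1],[6,1],[7,1],[9,0],[9,1],[13,1],[16,4],[18,5],[19,1],[24,1],[26,5],[27,2],[27,5],[28,5],[29,5],[30,5],[35,1],[37,5],[38,2],[38,5],[39,1],[40,1],[41,1],[43,5],[44,2],[44,5],[47,1],[49,1],[51,5],[52,2],[52,5],[53,5],[54,1],[55,1],[56,1]]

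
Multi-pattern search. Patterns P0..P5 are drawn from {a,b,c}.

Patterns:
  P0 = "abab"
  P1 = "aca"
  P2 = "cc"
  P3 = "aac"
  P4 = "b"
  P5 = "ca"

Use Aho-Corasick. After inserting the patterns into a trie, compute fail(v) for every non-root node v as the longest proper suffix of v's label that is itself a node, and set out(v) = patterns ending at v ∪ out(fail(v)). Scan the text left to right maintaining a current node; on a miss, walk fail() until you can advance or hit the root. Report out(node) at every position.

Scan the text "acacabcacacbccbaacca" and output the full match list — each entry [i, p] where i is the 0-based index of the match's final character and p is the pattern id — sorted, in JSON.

Build:
Trie (insert patterns):
  n0 'ε': a→1 b→11 c→7
  n1 'a': a→9 b→2 c→5
  n2 'ab': a→3
  n3 'aba': b→4
  n4 'abab': ·  [P0 ends]
  n5 'ac': a→6
  n6 'aca': ·  [P1 ends]
  n7 'c': a→12 c→8
  n8 'cc': ·  [P2 ends]
  n9 'aa': c→10
  n10 'aac': ·  [P3 ends]
  n11 'b': ·  [P4 ends]
  n12 'ca': ·  [P5 ends]

Failure links (BFS by depth):
  n1('a'): parent n0 fail=0; on 'a' 0 → fail=0;  out ∅∪∅=∅
  n7('c'): parent n0 fail=0; on 'c' 0 → fail=0;  out ∅∪∅=∅
  n11('b'): parent n0 fail=0; on 'b' 0 → fail=0;  out {4}∪∅={4}
  n2('ab'): parent n1 fail=0; on 'b' 0 → fail=11;  out ∅∪{4}={4}
  n5('ac'): parent n1 fail=0; on 'c' 0 → fail=7;  out ∅∪∅=∅
  n8('cc'): parent n7 fail=0; on 'c' 0 → fail=7;  out {2}∪∅={2}
  n9('aa'): parent n1 fail=0; on 'a' 0 → fail=1;  out ∅∪∅=∅
  n12('ca'): parent n7 fail=0; on 'a' 0 → fail=1;  out {5}∪∅={5}
  n3('aba'): parent n2 fail=11; on 'a' 11→0 → fail=1;  out ∅∪∅=∅
  n6('aca'): parent n5 fail=7; on 'a' 7 → fail=12;  out {1}∪{5}={1,5}
  n10('aac'): parent n9 fail=1; on 'c' 1 → fail=5;  out {3}∪∅={3}
  n4('abab'): parent n3 fail=1; on 'b' 1 → fail=2;  out {0}∪{4}={0,4}

Scan:
pos 0 'a': at 1
pos 1 'c': at 5
pos 2 'a': at 6  emit P1@[0:2],P5@[1:2]
pos 3 'c': at 5 ·f
pos 4 'a': at 6  emit P1@[2:4],P5@[3:4]
pos 5 'b': at 2 ·f  emit P4@[5:5]
pos 6 'c': at 7 ·f
pos 7 'a': at 12  emit P5@[6:7]
pos 8 'c': at 5 ·f
pos 9 'a': at 6  emit P1@[7:9],P5@[8:9]
pos 10 'c': at 5 ·f
pos 11 'b': at 11 ·f  emit P4@[11:11]
pos 12 'c': at 7 ·f
pos 13 'c': at 8  emit P2@[12:13]
pos 14 'b': at 11 ·f  emit P4@[14:14]
pos 15 'a': at 1 ·f
pos 16 'a': at 9
pos 17 'c': at 10  emit P3@[15:17]
pos 18 'c': at 8 ·f  emit P2@[17:18]
pos 19 'a': at 12 ·f  emit P5@[18:19]

Result: [[2,1],[2,5],[4,1],[4,5],[5,4],[7,5],[9,1],[9,5],[11,4],[13,2],[14,4],[17,3],[18,2],[19,5]]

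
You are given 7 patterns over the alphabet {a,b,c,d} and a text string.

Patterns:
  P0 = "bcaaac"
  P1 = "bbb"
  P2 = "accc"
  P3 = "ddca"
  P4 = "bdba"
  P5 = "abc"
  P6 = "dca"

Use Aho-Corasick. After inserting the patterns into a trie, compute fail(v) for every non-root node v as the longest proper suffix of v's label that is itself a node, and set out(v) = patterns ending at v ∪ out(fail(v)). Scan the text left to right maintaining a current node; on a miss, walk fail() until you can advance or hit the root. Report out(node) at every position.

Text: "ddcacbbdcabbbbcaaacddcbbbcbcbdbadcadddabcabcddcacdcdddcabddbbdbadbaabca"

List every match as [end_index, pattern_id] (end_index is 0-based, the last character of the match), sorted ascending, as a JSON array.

Construct AC machine:
Trie nodes:
  0='ε' goto a→9 b→1 d→13
  1='b' goto b→7 c→2 d→17
  2='bc' goto a→3
  3='bca' goto a→4
  4='bcaa' goto a→5
  5='bcaaa' goto c→6
  6='bcaaac' goto ·  [P0 ends]
  7='bb' goto b→8
  8='bbb' goto ·  [P1 ends]
  9='a' goto b→20 c→10
  10='ac' goto c→11
  11='acc' goto c→12
  12='accc' goto ·  [P2 ends]
  13='d' goto c→22 d→14
  14='dd' goto c→15
  15='ddc' goto a→16
  16='ddca' goto ·  [P3 ends]
  17='bd' goto b→18
  18='bdb' goto a→19
  19='bdba' goto ·  [P4 ends]
  20='ab' goto c→21
  21='abc' goto ·  [P5 ends]
  22='dc' goto a→23
  23='dca' goto ·  [P6 ends]

BFS fail/out derivation:
  n1('b'): parent n0 fail=0; on 'b' 0 → fail=0;  out ∅∪∅=∅
  n9('a'): parent n0 fail=0; on 'a' 0 → fail=0;  out ∅∪∅=∅
  n13('d'): parent n0 fail=0; on 'd' 0 → fail=0;  out ∅∪∅=∅
  n2('bc'): parent n1 fail=0; on 'c' 0 → fail=0;  out ∅∪∅=∅
  n7('bb'): parent n1 fail=0; on 'b' 0 → fail=1;  out ∅∪∅=∅
  n10('ac'): parent n9 fail=0; on 'c' 0 → fail=0;  out ∅∪∅=∅
  n14('dd'): parent n13 fail=0; on 'd' 0 → fail=13;  out ∅∪∅=∅
  n17('bd'): parent n1 fail=0; on 'd' 0 → fail=13;  out ∅∪∅=∅
  n20('ab'): parent n9 fail=0; on 'b' 0 → fail=1;  out ∅∪∅=∅
  n22('dc'): parent n13 fail=0; on 'c' 0 → fail=0;  out ∅∪∅=∅
  n3('bca'): parent n2 fail=0; on 'a' 0 → fail=9;  out ∅∪∅=∅
  n8('bbb'): parent n7 fail=1; on 'b' 1 → fail=7;  out {1}∪∅={1}
  n11('acc'): parent n10 fail=0; on 'c' 0 → fail=0;  out ∅∪∅=∅
  n15('ddc'): parent n14 fail=13; on 'c' 13 → fail=22;  out ∅∪∅=∅
  n18('bdb'): parent n17 fail=13; on 'b' 13→0 → fail=1;  out ∅∪∅=∅
  n21('abc'): parent n20 fail=1; on 'c' 1 → fail=2;  out {5}∪∅={5}
  n23('dca'): parent n22 fail=0; on 'a' 0 → fail=9;  out {6}∪∅={6}
  n4('bcaa'): parent n3 fail=9; on 'a' 9→0 → fail=9;  out ∅∪∅=∅
  n12('accc'): parent n11 fail=0; on 'c' 0 → fail=0;  out {2}∪∅={2}
  n16('ddca'): parent n15 fail=22; on 'a' 22 → fail=23;  out {3}∪{6}={3,6}
  n19('bdba'): parent n18 fail=1; on 'a' 1→0 → fail=9;  out {4}∪∅={4}
  n5('bcaaa'): parent n4 fail=9; on 'a' 9→0 → fail=9;  out ∅∪∅=∅
  n6('bcaaac'): parent n5 fail=9; on 'c' 9 → fail=10;  out {0}∪∅={0}

Run:
pos 0 'd': at 13
pos 1 'd': at 14
pos 2 'c': at 15
pos 3 'a': at 16  ** P3@[0:3],P6@[1:3]
pos 4 'c': at 10 (fail-walked)
pos 5 'b': at 1 (fail-walked)
pos 6 'b': at 7
pos 7 'd': at 17 (fail-walked)
pos 8 'c': at 22 (fail-walked)
pos 9 'a': at 23  ** P6@[7:9]
pos 10 'b': at 20 (fail-walked)
pos 11 'b': at 7 (fail-walked)
pos 12 'b': at 8  ** P1@[10:12]
pos 13 'b': at 8 (fail-walked)  ** P1@[11:13]
pos 14 'c': at 2 (fail-walked)
pos 15 'a': at 3
pos 16 'a': at 4
pos 17 'a': at 5
pos 18 'c': at 6  ** P0@[13:18]
pos 19 'd': at 13 (fail-walked)
pos 20 'd': at 14
pos 21 'c': at 15
pos 22 'b': at 1 (fail-walked)
pos 23 'b': at 7
pos 24 'b': at 8  ** P1@[22:24]
pos 25 'c': at 2 (fail-walked)
pos 26 'b': at 1 (fail-walked)
pos 27 'c': at 2
pos 28 'b': at 1 (fail-walked)
pos 29 'd': at 17
pos 30 'b': at 18
pos 31 'a': at 19  ** P4@[28:31]
pos 32 'd': at 13 (fail-walked)
pos 33 'c': at 22
pos 34 'a': at 23  ** P6@[32:34]
pos 35 'd': at 13 (fail-walked)
pos 36 'd': at 14
pos 37 'd': at 14 (fail-walked)
pos 38 'a': at 9 (fail-walked)
pos 39 'b': at 20
pos 40 'c': at 21  ** P5@[38:40]
pos 41 'a': at 3 (fail-walked)
pos 42 'b': at 20 (fail-walked)
pos 43 'c': at 21  ** P5@[41:43]
pos 44 'd': at 13 (fail-walked)
pos 45 'd': at 14
pos 46 'c': at 15
pos 47 'a': at 16  ** P3@[44:47],P6@[45:47]
pos 48 'c': at 10 (fail-walked)
pos 49 'd': at 13 (fail-walked)
pos 50 'c': at 22
pos 51 'd': at 13 (fail-walked)
pos 52 'd': at 14
pos 53 'd': at 14 (fail-walked)
pos 54 'c': at 15
pos 55 'a': at 16  ** P3@[52:55],P6@[53:55]
pos 56 'b': at 20 (fail-walked)
pos 57 'd': at 17 (fail-walked)
pos 58 'd': at 14 (fail-walked)
pos 59 'b': at 1 (fail-walked)
pos 60 'b': at 7
pos 61 'd': at 17 (fail-walked)
pos 62 'b': at 18
pos 63 'a': at 19  ** P4@[60:63]
pos 64 'd': at 13 (fail-walked)
pos 65 'b': at 1 (fail-walked)
pos 66 'a': at 9 (fail-walked)
pos 67 'a': at 9 (fail-walked)
pos 68 'b': at 20
pos 69 'c': at 21  ** P5@[67:69]
pos 70 'a': at 3 (fail-walked)

Matches: [[3,3],[3,6],[9,6],[12,1],[13,1],[18,0],[24,1],[31,4],[34,6],[40,5],[43,5],[47,3],[47,6],[55,3],[55,6],[63,4],[69,5]]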